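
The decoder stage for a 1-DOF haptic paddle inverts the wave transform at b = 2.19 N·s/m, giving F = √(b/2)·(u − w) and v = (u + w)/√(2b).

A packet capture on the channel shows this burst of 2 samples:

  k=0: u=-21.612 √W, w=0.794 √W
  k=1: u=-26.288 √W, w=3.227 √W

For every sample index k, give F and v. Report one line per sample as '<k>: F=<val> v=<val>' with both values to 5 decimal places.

0: F=-23.44614 v=-9.94723
1: F=-30.88516 v=-11.01897

k=0: u−w=-22.40600, u+w=-20.81800; √(b/2)=1.04642, √(2b)=2.09284; F=1.04642×(-22.406)=-23.44614, v=-20.81800/2.09284=-9.94723
k=1: u−w=-29.51500, u+w=-23.06100; √(b/2)=1.04642, √(2b)=2.09284; F=1.04642×(-29.515)=-30.88516, v=-23.06100/2.09284=-11.01897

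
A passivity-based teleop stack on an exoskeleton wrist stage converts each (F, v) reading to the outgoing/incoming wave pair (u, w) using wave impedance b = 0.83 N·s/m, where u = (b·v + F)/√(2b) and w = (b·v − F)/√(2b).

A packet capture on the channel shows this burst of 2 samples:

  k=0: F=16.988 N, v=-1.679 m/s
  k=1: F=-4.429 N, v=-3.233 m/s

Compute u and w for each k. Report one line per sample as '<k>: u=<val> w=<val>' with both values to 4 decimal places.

0: u=12.1036 w=-14.2669
1: u=-5.5203 w=1.3549

k=0: b·v=0.83×(-1.679)=-1.3936; √(2b)=1.2884; u=(-1.3936+16.988)/1.2884=12.1036, w=(-1.3936−16.988)/1.2884=-14.2669
k=1: b·v=0.83×(-3.233)=-2.6834; √(2b)=1.2884; u=(-2.6834+(-4.429))/1.2884=-5.5203, w=(-2.6834−(-4.429))/1.2884=1.3549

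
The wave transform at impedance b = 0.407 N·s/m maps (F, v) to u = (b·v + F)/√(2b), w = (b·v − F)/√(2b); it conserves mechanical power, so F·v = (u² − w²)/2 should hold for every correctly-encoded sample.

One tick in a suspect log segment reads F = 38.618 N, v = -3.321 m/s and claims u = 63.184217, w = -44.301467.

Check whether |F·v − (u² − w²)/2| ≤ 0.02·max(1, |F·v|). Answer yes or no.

F·v = 38.618×(-3.321) = -128.250378 W.
(u² − w²)/2 = (3992.245278 − 1962.619978)/2 = 1014.812650 W.
|Δ| = 1143.063028;  2% of max(1, |F·v|) = 2.565008.

no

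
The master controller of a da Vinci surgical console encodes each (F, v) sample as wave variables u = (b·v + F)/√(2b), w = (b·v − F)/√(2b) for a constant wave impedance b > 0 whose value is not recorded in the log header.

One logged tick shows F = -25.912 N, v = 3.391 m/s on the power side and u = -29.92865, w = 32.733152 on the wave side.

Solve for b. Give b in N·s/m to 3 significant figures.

u + w = 2.804502;  u + w = √(2b)·v, so √(2b) = 2.804502/3.391 = 0.827043.
b = (√(2b))²/2 = 0.684000/2 = 0.342000.
(Check via u − w = 2F/√(2b): u − w = -62.661802, 2F/√(2b) = -62.661814.)

b = 0.342 N·s/m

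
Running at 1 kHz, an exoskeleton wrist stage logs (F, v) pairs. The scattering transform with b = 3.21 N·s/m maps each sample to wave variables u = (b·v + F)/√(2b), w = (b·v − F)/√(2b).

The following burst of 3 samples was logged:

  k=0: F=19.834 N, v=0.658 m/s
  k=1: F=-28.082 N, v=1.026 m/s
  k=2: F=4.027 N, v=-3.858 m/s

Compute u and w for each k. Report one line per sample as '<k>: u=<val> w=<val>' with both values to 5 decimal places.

0: u=8.66147 w=-6.99424
1: u=-9.78326 w=12.38291
2: u=-3.29832 w=-6.47698

k=0: b·v=3.21×0.658=2.11218; √(2b)=2.53377; u=(2.11218+19.834)/2.53377=8.66147, w=(2.11218−19.834)/2.53377=-6.99424
k=1: b·v=3.21×1.026=3.29346; √(2b)=2.53377; u=(3.29346+(-28.082))/2.53377=-9.78326, w=(3.29346−(-28.082))/2.53377=12.38291
k=2: b·v=3.21×(-3.858)=-12.38418; √(2b)=2.53377; u=(-12.38418+4.027)/2.53377=-3.29832, w=(-12.38418−4.027)/2.53377=-6.47698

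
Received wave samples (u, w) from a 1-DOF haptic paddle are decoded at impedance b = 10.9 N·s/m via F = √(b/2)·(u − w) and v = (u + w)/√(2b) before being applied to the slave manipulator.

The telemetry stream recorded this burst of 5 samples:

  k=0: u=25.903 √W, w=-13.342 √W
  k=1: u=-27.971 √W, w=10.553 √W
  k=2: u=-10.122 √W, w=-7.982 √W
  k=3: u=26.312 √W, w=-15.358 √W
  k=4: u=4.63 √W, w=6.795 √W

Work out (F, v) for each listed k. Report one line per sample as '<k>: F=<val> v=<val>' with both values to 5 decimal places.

0: F=91.61837 v=2.69027
1: F=-89.93518 v=-3.73053
2: F=-4.99588 v=-3.87745
3: F=97.27959 v=2.34609
4: F=-5.05424 v=2.44697

k=0: u−w=39.24500, u+w=12.56100; √(b/2)=2.33452, √(2b)=4.66905; F=2.33452×39.245=91.61837, v=12.56100/4.66905=2.69027
k=1: u−w=-38.52400, u+w=-17.41800; √(b/2)=2.33452, √(2b)=4.66905; F=2.33452×(-38.524)=-89.93518, v=-17.41800/4.66905=-3.73053
k=2: u−w=-2.14000, u+w=-18.10400; √(b/2)=2.33452, √(2b)=4.66905; F=2.33452×(-2.14)=-4.99588, v=-18.10400/4.66905=-3.87745
k=3: u−w=41.67000, u+w=10.95400; √(b/2)=2.33452, √(2b)=4.66905; F=2.33452×41.67=97.27959, v=10.95400/4.66905=2.34609
k=4: u−w=-2.16500, u+w=11.42500; √(b/2)=2.33452, √(2b)=4.66905; F=2.33452×(-2.165)=-5.05424, v=11.42500/4.66905=2.44697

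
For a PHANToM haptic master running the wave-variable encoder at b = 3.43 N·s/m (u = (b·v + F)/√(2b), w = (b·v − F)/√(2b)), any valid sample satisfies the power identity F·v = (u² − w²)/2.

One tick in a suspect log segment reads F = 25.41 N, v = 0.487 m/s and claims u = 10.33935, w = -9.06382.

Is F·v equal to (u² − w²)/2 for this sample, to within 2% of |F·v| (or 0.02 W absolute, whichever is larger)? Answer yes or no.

F·v = 25.41×0.487 = 12.37467 W.
(u² − w²)/2 = (106.90216 − 82.15283)/2 = 12.37466 W.
|Δ| = 0.00001;  2% of max(1, |F·v|) = 0.24749.

yes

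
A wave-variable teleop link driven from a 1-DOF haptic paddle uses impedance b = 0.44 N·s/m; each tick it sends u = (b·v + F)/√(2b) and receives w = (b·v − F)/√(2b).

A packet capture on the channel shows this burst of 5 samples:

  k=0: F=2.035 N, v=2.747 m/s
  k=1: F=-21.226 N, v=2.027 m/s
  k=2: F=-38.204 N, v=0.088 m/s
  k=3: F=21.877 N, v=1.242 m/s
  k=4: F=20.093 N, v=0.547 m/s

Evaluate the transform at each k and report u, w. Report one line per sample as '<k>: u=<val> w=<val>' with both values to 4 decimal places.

k=0: b·v=0.44×2.747=1.2087; √(2b)=0.9381; u=(1.2087+2.035)/0.9381=3.4578, w=(1.2087−2.035)/0.9381=-0.8809
k=1: b·v=0.44×2.027=0.8919; √(2b)=0.9381; u=(0.8919+(-21.226))/0.9381=-21.6762, w=(0.8919−(-21.226))/0.9381=23.5777
k=2: b·v=0.44×0.088=0.0387; √(2b)=0.9381; u=(0.0387+(-38.204))/0.9381=-40.6843, w=(0.0387−(-38.204))/0.9381=40.7669
k=3: b·v=0.44×1.242=0.5465; √(2b)=0.9381; u=(0.5465+21.877)/0.9381=23.9035, w=(0.5465−21.877)/0.9381=-22.7384
k=4: b·v=0.44×0.547=0.2407; √(2b)=0.9381; u=(0.2407+20.093)/0.9381=21.6758, w=(0.2407−20.093)/0.9381=-21.1626

0: u=3.4578 w=-0.8809
1: u=-21.6762 w=23.5777
2: u=-40.6843 w=40.7669
3: u=23.9035 w=-22.7384
4: u=21.6758 w=-21.1626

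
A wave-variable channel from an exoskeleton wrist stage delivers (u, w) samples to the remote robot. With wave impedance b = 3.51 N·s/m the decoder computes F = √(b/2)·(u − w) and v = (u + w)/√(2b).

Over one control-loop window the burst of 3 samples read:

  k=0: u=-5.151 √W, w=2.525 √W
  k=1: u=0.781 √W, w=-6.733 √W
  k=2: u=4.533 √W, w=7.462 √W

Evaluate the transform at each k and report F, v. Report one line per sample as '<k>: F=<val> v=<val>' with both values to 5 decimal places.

k=0: u−w=-7.67600, u+w=-2.62600; √(b/2)=1.32476, √(2b)=2.64953; F=1.32476×(-7.676)=-10.16889, v=-2.62600/2.64953=-0.99112
k=1: u−w=7.51400, u+w=-5.95200; √(b/2)=1.32476, √(2b)=2.64953; F=1.32476×7.514=9.95428, v=-5.95200/2.64953=-2.24644
k=2: u−w=-2.92900, u+w=11.99500; √(b/2)=1.32476, √(2b)=2.64953; F=1.32476×(-2.929)=-3.88023, v=11.99500/2.64953=4.52722

0: F=-10.16889 v=-0.99112
1: F=9.95428 v=-2.24644
2: F=-3.88023 v=4.52722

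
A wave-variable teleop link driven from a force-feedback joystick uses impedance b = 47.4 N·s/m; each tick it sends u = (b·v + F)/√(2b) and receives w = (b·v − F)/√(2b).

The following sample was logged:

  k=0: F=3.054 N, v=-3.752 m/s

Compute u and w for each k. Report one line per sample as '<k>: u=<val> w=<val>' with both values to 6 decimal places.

0: u=-17.952065 w=-18.579393

k=0: b·v=47.4×(-3.752)=-177.844800; √(2b)=9.736529; u=(-177.844800+3.054)/9.736529=-17.952065, w=(-177.844800−3.054)/9.736529=-18.579393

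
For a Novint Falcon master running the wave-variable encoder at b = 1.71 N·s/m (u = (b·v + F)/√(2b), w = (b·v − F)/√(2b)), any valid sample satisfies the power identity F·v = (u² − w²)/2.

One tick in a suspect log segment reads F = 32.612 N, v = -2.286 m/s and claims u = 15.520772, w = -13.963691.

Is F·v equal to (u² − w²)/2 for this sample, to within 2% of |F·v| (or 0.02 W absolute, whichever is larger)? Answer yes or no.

no

F·v = 32.612×(-2.286) = -74.551032 W.
(u² − w²)/2 = (240.894363 − 194.984666)/2 = 22.954849 W.
|Δ| = 97.505881;  2% of max(1, |F·v|) = 1.491021.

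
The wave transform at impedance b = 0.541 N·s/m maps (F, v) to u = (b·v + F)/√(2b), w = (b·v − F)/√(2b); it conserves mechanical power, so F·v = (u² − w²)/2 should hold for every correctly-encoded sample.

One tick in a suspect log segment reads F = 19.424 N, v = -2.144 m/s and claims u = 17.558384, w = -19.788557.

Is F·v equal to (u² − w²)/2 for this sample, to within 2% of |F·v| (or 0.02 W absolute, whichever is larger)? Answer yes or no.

yes

F·v = 19.424×(-2.144) = -41.645056 W.
(u² − w²)/2 = (308.296849 − 391.586988)/2 = -41.645070 W.
|Δ| = 0.000014;  2% of max(1, |F·v|) = 0.832901.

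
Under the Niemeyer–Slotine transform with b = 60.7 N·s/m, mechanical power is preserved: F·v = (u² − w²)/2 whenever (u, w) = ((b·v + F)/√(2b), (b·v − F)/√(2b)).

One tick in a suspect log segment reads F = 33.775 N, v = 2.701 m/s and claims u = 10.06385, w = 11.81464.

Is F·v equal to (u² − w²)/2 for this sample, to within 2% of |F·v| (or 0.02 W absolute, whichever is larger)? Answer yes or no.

no

F·v = 33.775×2.701 = 91.22628 W.
(u² − w²)/2 = (101.28108 − 139.58572)/2 = -19.15232 W.
|Δ| = 110.37860;  2% of max(1, |F·v|) = 1.82453.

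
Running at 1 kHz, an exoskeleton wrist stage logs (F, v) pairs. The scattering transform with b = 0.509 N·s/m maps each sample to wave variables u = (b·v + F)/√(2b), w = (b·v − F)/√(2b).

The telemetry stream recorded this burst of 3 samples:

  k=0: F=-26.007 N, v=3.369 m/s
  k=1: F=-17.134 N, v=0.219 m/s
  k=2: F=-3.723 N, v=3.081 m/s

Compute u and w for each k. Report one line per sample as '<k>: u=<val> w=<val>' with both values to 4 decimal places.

0: u=-24.0765 w=27.4756
1: u=-16.8714 w=17.0923
2: u=-2.1356 w=5.2442

k=0: b·v=0.509×3.369=1.7148; √(2b)=1.0090; u=(1.7148+(-26.007))/1.0090=-24.0765, w=(1.7148−(-26.007))/1.0090=27.4756
k=1: b·v=0.509×0.219=0.1115; √(2b)=1.0090; u=(0.1115+(-17.134))/1.0090=-16.8714, w=(0.1115−(-17.134))/1.0090=17.0923
k=2: b·v=0.509×3.081=1.5682; √(2b)=1.0090; u=(1.5682+(-3.723))/1.0090=-2.1356, w=(1.5682−(-3.723))/1.0090=5.2442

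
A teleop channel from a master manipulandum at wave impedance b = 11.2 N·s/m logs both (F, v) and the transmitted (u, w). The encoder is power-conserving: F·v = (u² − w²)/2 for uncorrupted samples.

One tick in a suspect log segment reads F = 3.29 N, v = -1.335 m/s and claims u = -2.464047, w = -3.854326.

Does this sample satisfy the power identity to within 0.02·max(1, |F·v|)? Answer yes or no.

yes

F·v = 3.29×(-1.335) = -4.392150 W.
(u² − w²)/2 = (6.071528 − 14.855829)/2 = -4.392151 W.
|Δ| = 0.000001;  2% of max(1, |F·v|) = 0.087843.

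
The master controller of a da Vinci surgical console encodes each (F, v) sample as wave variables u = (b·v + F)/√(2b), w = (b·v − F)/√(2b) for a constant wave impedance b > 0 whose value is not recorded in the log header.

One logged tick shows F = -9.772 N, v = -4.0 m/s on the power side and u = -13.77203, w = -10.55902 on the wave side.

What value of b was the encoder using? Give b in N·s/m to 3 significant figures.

b = 18.5 N·s/m

u + w = -24.33105;  u + w = √(2b)·v, so √(2b) = -24.33105/(-4.0) = 6.08276.
b = (√(2b))²/2 = 37.00000/2 = 18.50000.
(Check via u − w = 2F/√(2b): u − w = -3.21301, 2F/√(2b) = -3.21301.)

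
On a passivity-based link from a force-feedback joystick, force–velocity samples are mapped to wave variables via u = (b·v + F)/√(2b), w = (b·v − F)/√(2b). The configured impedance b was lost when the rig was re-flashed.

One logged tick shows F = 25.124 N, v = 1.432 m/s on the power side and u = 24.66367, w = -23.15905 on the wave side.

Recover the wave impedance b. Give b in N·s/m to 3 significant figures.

u + w = 1.5046;  u + w = √(2b)·v, so √(2b) = 1.5046/1.432 = 1.0507.
b = (√(2b))²/2 = 1.1040/2 = 0.5520.
(Check via u − w = 2F/√(2b): u − w = 47.8227, 2F/√(2b) = 47.8228.)

b = 0.552 N·s/m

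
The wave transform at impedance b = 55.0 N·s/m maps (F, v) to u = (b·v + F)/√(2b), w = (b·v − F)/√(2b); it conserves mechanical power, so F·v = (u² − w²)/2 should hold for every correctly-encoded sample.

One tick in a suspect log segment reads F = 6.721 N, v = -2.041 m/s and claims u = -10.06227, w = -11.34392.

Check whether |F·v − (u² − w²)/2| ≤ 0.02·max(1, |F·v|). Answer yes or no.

yes

F·v = 6.721×(-2.041) = -13.71756 W.
(u² − w²)/2 = (101.24928 − 128.68452)/2 = -13.71762 W.
|Δ| = 0.00006;  2% of max(1, |F·v|) = 0.27435.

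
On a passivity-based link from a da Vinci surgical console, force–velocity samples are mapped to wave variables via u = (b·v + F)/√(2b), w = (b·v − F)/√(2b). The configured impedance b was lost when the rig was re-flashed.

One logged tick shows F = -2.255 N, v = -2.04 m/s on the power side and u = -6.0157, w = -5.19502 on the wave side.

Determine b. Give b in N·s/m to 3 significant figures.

b = 15.1 N·s/m

u + w = -11.2107;  u + w = √(2b)·v, so √(2b) = -11.2107/(-2.04) = 5.4955.
b = (√(2b))²/2 = 30.2000/2 = 15.1000.
(Check via u − w = 2F/√(2b): u − w = -0.8207, 2F/√(2b) = -0.8207.)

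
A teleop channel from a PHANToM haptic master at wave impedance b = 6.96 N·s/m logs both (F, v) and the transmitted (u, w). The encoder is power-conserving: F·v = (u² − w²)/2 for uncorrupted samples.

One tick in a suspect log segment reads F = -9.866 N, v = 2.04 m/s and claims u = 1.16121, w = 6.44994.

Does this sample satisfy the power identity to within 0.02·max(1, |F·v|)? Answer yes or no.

F·v = (-9.866)×2.04 = -20.12664 W.
(u² − w²)/2 = (1.34841 − 41.60173)/2 = -20.12666 W.
|Δ| = 0.00002;  2% of max(1, |F·v|) = 0.40253.

yes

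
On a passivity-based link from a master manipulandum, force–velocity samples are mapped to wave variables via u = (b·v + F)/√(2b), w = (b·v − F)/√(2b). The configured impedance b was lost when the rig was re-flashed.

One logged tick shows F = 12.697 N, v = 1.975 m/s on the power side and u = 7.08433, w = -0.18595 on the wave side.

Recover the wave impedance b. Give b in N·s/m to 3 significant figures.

b = 6.1 N·s/m

u + w = 6.89838;  u + w = √(2b)·v, so √(2b) = 6.89838/1.975 = 3.49285.
b = (√(2b))²/2 = 12.20001/2 = 6.10000.
(Check via u − w = 2F/√(2b): u − w = 7.27028, 2F/√(2b) = 7.27028.)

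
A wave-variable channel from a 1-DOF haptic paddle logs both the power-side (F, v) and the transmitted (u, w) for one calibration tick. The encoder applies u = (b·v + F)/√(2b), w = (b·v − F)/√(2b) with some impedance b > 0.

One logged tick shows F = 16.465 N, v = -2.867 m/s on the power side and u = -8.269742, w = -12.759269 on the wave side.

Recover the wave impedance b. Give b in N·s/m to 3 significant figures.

u + w = -21.029011;  u + w = √(2b)·v, so √(2b) = -21.029011/(-2.867) = 7.334849.
b = (√(2b))²/2 = 53.800004/2 = 26.900002.
(Check via u − w = 2F/√(2b): u − w = 4.489527, 2F/√(2b) = 4.489527.)

b = 26.9 N·s/m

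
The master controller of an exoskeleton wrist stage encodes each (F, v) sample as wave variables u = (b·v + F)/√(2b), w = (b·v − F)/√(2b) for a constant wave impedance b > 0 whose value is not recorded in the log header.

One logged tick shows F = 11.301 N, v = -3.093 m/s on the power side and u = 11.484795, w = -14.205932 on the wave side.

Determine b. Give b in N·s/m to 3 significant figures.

b = 0.387 N·s/m

u + w = -2.721137;  u + w = √(2b)·v, so √(2b) = -2.721137/(-3.093) = 0.879773.
b = (√(2b))²/2 = 0.774000/2 = 0.387000.
(Check via u − w = 2F/√(2b): u − w = 25.690727, 2F/√(2b) = 25.690726.)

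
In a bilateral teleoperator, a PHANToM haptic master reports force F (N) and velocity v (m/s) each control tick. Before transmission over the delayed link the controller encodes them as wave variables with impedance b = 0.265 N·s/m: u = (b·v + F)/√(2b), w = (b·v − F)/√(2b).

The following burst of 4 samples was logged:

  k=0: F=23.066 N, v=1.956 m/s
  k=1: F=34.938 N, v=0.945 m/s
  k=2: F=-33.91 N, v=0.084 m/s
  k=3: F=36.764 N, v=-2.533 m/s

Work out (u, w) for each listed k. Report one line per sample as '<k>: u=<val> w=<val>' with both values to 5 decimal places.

k=0: b·v=0.265×1.956=0.51834; √(2b)=0.72801; u=(0.51834+23.066)/0.72801=32.39558, w=(0.51834−23.066)/0.72801=-30.97159
k=1: b·v=0.265×0.945=0.25043; √(2b)=0.72801; u=(0.25043+34.938)/0.72801=48.33502, w=(0.25043−34.938)/0.72801=-47.64705
k=2: b·v=0.265×0.084=0.02226; √(2b)=0.72801; u=(0.02226+(-33.91))/0.72801=-46.54839, w=(0.02226−(-33.91))/0.72801=46.60954
k=3: b·v=0.265×(-2.533)=-0.67124; √(2b)=0.72801; u=(-0.67124+36.764)/0.72801=49.57721, w=(-0.67124−36.764)/0.72801=-51.42126

0: u=32.39558 w=-30.97159
1: u=48.33502 w=-47.64705
2: u=-46.54839 w=46.60954
3: u=49.57721 w=-51.42126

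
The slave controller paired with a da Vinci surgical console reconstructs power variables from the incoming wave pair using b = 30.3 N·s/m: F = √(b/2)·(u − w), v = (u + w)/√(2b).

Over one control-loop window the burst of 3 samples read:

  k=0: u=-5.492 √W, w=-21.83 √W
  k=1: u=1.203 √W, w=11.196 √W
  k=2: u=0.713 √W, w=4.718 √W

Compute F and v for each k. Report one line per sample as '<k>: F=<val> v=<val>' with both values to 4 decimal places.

0: F=63.5924 v=-3.5097
1: F=-38.8958 v=1.5928
2: F=-15.5887 v=0.6977

k=0: u−w=16.3380, u+w=-27.3220; √(b/2)=3.8923, √(2b)=7.7846; F=3.8923×16.338=63.5924, v=-27.3220/7.7846=-3.5097
k=1: u−w=-9.9930, u+w=12.3990; √(b/2)=3.8923, √(2b)=7.7846; F=3.8923×(-9.993)=-38.8958, v=12.3990/7.7846=1.5928
k=2: u−w=-4.0050, u+w=5.4310; √(b/2)=3.8923, √(2b)=7.7846; F=3.8923×(-4.005)=-15.5887, v=5.4310/7.7846=0.6977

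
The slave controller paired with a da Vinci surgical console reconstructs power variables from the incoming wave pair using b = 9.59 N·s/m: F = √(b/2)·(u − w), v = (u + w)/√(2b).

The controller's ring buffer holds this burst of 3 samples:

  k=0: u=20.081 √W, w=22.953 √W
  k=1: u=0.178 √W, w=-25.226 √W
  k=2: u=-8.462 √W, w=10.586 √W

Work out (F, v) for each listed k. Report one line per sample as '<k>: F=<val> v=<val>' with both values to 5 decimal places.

k=0: u−w=-2.87200, u+w=43.03400; √(b/2)=2.18975, √(2b)=4.37950; F=2.18975×(-2.872)=-6.28896, v=43.03400/4.37950=9.82624
k=1: u−w=25.40400, u+w=-25.04800; √(b/2)=2.18975, √(2b)=4.37950; F=2.18975×25.404=55.62838, v=-25.04800/4.37950=-5.71938
k=2: u−w=-19.04800, u+w=2.12400; √(b/2)=2.18975, √(2b)=4.37950; F=2.18975×(-19.048)=-41.71034, v=2.12400/4.37950=0.48499

0: F=-6.28896 v=9.82624
1: F=55.62838 v=-5.71938
2: F=-41.71034 v=0.48499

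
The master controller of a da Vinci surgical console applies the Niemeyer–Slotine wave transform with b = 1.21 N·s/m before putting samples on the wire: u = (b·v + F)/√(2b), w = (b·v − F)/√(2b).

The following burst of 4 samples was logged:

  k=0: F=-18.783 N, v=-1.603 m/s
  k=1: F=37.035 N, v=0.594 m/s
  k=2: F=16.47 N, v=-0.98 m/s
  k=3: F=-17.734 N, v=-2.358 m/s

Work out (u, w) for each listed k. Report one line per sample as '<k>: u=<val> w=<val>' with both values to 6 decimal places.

0: u=-13.321011 w=10.827328
1: u=24.269023 w=-23.344976
2: u=9.825056 w=-11.349578
3: u=-13.233941 w=9.565753

k=0: b·v=1.21×(-1.603)=-1.939630; √(2b)=1.555635; u=(-1.939630+(-18.783))/1.555635=-13.321011, w=(-1.939630−(-18.783))/1.555635=10.827328
k=1: b·v=1.21×0.594=0.718740; √(2b)=1.555635; u=(0.718740+37.035)/1.555635=24.269023, w=(0.718740−37.035)/1.555635=-23.344976
k=2: b·v=1.21×(-0.98)=-1.185800; √(2b)=1.555635; u=(-1.185800+16.47)/1.555635=9.825056, w=(-1.185800−16.47)/1.555635=-11.349578
k=3: b·v=1.21×(-2.358)=-2.853180; √(2b)=1.555635; u=(-2.853180+(-17.734))/1.555635=-13.233941, w=(-2.853180−(-17.734))/1.555635=9.565753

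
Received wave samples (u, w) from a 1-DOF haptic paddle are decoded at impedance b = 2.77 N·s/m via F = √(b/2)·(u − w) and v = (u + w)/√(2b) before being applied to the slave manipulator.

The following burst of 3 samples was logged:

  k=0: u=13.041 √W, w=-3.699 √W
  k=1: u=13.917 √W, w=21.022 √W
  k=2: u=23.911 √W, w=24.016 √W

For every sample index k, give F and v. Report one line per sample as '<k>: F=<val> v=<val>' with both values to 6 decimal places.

0: F=19.700640 v=3.969035
1: F=-8.361592 v=14.844159
2: F=-0.123570 v=20.362231

k=0: u−w=16.740000, u+w=9.342000; √(b/2)=1.176860, √(2b)=2.353720; F=1.176860×16.74=19.700640, v=9.342000/2.353720=3.969035
k=1: u−w=-7.105000, u+w=34.939000; √(b/2)=1.176860, √(2b)=2.353720; F=1.176860×(-7.105)=-8.361592, v=34.939000/2.353720=14.844159
k=2: u−w=-0.105000, u+w=47.927000; √(b/2)=1.176860, √(2b)=2.353720; F=1.176860×(-0.105)=-0.123570, v=47.927000/2.353720=20.362231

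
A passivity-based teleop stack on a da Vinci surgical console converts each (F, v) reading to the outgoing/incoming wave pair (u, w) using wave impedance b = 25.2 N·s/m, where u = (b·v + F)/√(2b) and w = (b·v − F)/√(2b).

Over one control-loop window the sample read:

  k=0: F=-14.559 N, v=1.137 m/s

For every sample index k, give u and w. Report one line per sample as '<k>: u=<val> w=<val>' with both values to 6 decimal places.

0: u=1.985183 w=6.086716

k=0: b·v=25.2×1.137=28.652400; √(2b)=7.099296; u=(28.652400+(-14.559))/7.099296=1.985183, w=(28.652400−(-14.559))/7.099296=6.086716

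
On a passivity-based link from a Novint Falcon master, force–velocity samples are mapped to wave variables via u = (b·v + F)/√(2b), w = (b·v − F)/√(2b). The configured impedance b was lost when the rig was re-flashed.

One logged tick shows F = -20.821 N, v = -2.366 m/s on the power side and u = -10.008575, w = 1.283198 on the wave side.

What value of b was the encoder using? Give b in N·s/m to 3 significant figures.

u + w = -8.725377;  u + w = √(2b)·v, so √(2b) = -8.725377/(-2.366) = 3.687818.
b = (√(2b))²/2 = 13.600000/2 = 6.800000.
(Check via u − w = 2F/√(2b): u − w = -11.291773, 2F/√(2b) = -11.291772.)

b = 6.8 N·s/m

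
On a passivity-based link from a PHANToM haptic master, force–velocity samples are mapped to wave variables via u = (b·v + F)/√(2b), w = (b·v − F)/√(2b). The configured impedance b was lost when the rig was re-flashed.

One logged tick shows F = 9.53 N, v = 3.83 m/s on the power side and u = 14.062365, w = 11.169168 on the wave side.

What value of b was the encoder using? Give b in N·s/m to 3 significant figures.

u + w = 25.231533;  u + w = √(2b)·v, so √(2b) = 25.231533/3.83 = 6.587868.
b = (√(2b))²/2 = 43.400000/2 = 21.700000.
(Check via u − w = 2F/√(2b): u − w = 2.893197, 2F/√(2b) = 2.893197.)

b = 21.7 N·s/m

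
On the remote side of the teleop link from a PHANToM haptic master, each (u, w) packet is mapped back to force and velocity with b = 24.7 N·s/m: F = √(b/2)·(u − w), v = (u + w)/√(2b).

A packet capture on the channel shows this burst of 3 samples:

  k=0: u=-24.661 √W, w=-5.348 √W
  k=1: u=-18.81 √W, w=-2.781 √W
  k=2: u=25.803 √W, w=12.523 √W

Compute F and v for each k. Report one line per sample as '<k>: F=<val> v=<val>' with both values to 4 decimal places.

k=0: u−w=-19.3130, u+w=-30.0090; √(b/2)=3.5143, √(2b)=7.0285; F=3.5143×(-19.313)=-67.8708, v=-30.0090/7.0285=-4.2696
k=1: u−w=-16.0290, u+w=-21.5910; √(b/2)=3.5143, √(2b)=7.0285; F=3.5143×(-16.029)=-56.3300, v=-21.5910/7.0285=-3.0719
k=2: u−w=13.2800, u+w=38.3260; √(b/2)=3.5143, √(2b)=7.0285; F=3.5143×13.28=46.6693, v=38.3260/7.0285=5.4529

0: F=-67.8708 v=-4.2696
1: F=-56.3300 v=-3.0719
2: F=46.6693 v=5.4529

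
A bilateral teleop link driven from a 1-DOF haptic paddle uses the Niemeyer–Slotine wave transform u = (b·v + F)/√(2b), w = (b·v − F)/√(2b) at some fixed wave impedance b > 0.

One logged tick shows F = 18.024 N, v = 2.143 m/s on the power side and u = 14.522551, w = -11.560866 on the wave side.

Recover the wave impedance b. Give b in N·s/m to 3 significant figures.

u + w = 2.961685;  u + w = √(2b)·v, so √(2b) = 2.961685/2.143 = 1.382028.
b = (√(2b))²/2 = 1.910000/2 = 0.955000.
(Check via u − w = 2F/√(2b): u − w = 26.083417, 2F/√(2b) = 26.083417.)

b = 0.955 N·s/m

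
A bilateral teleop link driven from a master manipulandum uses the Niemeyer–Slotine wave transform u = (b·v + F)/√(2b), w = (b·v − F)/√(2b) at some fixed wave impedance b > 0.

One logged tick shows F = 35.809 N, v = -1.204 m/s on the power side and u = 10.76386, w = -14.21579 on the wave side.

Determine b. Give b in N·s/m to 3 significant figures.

b = 4.11 N·s/m

u + w = -3.4519;  u + w = √(2b)·v, so √(2b) = -3.4519/(-1.204) = 2.8671.
b = (√(2b))²/2 = 8.2200/2 = 4.1100.
(Check via u − w = 2F/√(2b): u − w = 24.9796, 2F/√(2b) = 24.9797.)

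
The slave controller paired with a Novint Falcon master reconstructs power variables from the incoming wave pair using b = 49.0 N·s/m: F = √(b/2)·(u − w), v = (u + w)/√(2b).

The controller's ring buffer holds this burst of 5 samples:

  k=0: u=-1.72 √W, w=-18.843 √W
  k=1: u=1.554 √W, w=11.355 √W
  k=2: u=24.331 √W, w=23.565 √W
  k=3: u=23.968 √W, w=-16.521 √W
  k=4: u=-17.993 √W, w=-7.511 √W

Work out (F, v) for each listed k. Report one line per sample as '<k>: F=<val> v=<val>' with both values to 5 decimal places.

0: F=84.75453 v=-2.07718
1: F=-48.51247 v=1.30401
2: F=3.79151 v=4.83823
3: F=200.41033 v=0.75226
4: F=-51.88325 v=-2.57629

k=0: u−w=17.12300, u+w=-20.56300; √(b/2)=4.94975, √(2b)=9.89949; F=4.94975×17.123=84.75453, v=-20.56300/9.89949=-2.07718
k=1: u−w=-9.80100, u+w=12.90900; √(b/2)=4.94975, √(2b)=9.89949; F=4.94975×(-9.801)=-48.51247, v=12.90900/9.89949=1.30401
k=2: u−w=0.76600, u+w=47.89600; √(b/2)=4.94975, √(2b)=9.89949; F=4.94975×0.766=3.79151, v=47.89600/9.89949=4.83823
k=3: u−w=40.48900, u+w=7.44700; √(b/2)=4.94975, √(2b)=9.89949; F=4.94975×40.489=200.41033, v=7.44700/9.89949=0.75226
k=4: u−w=-10.48200, u+w=-25.50400; √(b/2)=4.94975, √(2b)=9.89949; F=4.94975×(-10.482)=-51.88325, v=-25.50400/9.89949=-2.57629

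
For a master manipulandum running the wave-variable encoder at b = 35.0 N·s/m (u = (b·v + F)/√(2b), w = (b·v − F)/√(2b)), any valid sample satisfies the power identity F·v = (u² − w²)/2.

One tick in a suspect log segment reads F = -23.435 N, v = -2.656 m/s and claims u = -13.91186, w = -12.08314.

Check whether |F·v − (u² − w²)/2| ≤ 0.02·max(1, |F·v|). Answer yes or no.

F·v = (-23.435)×(-2.656) = 62.2434 W.
(u² − w²)/2 = (193.5398 − 146.0023)/2 = 23.7688 W.
|Δ| = 38.4746;  2% of max(1, |F·v|) = 1.2449.

no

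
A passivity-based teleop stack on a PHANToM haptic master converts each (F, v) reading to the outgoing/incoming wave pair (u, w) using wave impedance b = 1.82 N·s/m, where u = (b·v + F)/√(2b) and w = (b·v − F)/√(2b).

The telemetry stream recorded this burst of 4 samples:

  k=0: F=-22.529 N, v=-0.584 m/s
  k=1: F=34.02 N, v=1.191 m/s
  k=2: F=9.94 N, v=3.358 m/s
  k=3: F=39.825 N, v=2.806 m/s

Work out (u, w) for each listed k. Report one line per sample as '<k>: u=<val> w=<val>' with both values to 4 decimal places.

0: u=-12.3655 w=11.2513
1: u=18.9675 w=-16.6952
2: u=8.4133 w=-2.0066
3: u=23.5507 w=-18.1972

k=0: b·v=1.82×(-0.584)=-1.0629; √(2b)=1.9079; u=(-1.0629+(-22.529))/1.9079=-12.3655, w=(-1.0629−(-22.529))/1.9079=11.2513
k=1: b·v=1.82×1.191=2.1676; √(2b)=1.9079; u=(2.1676+34.02)/1.9079=18.9675, w=(2.1676−34.02)/1.9079=-16.6952
k=2: b·v=1.82×3.358=6.1116; √(2b)=1.9079; u=(6.1116+9.94)/1.9079=8.4133, w=(6.1116−9.94)/1.9079=-2.0066
k=3: b·v=1.82×2.806=5.1069; √(2b)=1.9079; u=(5.1069+39.825)/1.9079=23.5507, w=(5.1069−39.825)/1.9079=-18.1972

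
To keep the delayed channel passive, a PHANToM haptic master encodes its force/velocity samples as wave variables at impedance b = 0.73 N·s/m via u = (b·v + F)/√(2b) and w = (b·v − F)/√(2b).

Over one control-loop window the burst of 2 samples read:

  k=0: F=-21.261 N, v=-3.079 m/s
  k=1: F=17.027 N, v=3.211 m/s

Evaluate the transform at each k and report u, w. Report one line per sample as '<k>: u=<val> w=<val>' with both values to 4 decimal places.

0: u=-19.4559 w=15.7355
1: u=16.0316 w=-12.1517

k=0: b·v=0.73×(-3.079)=-2.2477; √(2b)=1.2083; u=(-2.2477+(-21.261))/1.2083=-19.4559, w=(-2.2477−(-21.261))/1.2083=15.7355
k=1: b·v=0.73×3.211=2.3440; √(2b)=1.2083; u=(2.3440+17.027)/1.2083=16.0316, w=(2.3440−17.027)/1.2083=-12.1517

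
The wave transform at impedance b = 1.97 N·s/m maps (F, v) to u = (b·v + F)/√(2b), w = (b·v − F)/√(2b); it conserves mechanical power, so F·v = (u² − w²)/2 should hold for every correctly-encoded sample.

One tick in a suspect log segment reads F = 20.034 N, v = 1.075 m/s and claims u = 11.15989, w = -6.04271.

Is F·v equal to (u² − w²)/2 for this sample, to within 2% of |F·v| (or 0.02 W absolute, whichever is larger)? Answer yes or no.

F·v = 20.034×1.075 = 21.5365 W.
(u² − w²)/2 = (124.5431 − 36.5143)/2 = 44.0144 W.
|Δ| = 22.4779;  2% of max(1, |F·v|) = 0.4307.

no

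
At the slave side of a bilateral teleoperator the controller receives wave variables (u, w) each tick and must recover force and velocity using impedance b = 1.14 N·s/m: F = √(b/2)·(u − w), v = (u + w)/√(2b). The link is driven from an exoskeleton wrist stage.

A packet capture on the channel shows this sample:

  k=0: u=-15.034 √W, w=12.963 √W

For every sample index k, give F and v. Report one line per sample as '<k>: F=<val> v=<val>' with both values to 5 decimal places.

0: F=-21.13727 v=-1.37155

k=0: u−w=-27.99700, u+w=-2.07100; √(b/2)=0.75498, √(2b)=1.50997; F=0.75498×(-27.997)=-21.13727, v=-2.07100/1.50997=-1.37155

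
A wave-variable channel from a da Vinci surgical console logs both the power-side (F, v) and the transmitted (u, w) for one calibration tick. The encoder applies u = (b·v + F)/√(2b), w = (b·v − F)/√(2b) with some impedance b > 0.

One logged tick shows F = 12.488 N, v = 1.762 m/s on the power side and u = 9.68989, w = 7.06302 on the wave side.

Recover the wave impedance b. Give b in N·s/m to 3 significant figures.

b = 45.2 N·s/m

u + w = 16.75291;  u + w = √(2b)·v, so √(2b) = 16.75291/1.762 = 9.50789.
b = (√(2b))²/2 = 90.40006/2 = 45.20003.
(Check via u − w = 2F/√(2b): u − w = 2.62687, 2F/√(2b) = 2.62687.)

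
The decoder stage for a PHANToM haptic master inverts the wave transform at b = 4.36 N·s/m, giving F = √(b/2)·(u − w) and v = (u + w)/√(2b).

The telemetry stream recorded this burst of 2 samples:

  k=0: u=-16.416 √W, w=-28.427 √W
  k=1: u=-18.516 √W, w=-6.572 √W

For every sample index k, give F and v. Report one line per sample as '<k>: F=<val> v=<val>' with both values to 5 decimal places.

k=0: u−w=12.01100, u+w=-44.84300; √(b/2)=1.47648, √(2b)=2.95296; F=1.47648×12.011=17.73403, v=-44.84300/2.95296=-15.18576
k=1: u−w=-11.94400, u+w=-25.08800; √(b/2)=1.47648, √(2b)=2.95296; F=1.47648×(-11.944)=-17.63510, v=-25.08800/2.95296=-8.49587

0: F=17.73403 v=-15.18576
1: F=-17.63510 v=-8.49587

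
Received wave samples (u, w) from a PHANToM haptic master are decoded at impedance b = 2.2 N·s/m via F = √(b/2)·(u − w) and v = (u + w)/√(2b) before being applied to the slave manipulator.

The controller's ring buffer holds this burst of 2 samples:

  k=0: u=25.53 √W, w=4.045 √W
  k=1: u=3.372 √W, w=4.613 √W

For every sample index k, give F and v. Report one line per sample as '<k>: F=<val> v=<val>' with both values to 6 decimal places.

k=0: u−w=21.485000, u+w=29.575000; √(b/2)=1.048809, √(2b)=2.097618; F=1.048809×21.485=22.533658, v=29.575000/2.097618=14.099328
k=1: u−w=-1.241000, u+w=7.985000; √(b/2)=1.048809, √(2b)=2.097618; F=1.048809×(-1.241)=-1.301572, v=7.985000/2.097618=3.806699

0: F=22.533658 v=14.099328
1: F=-1.301572 v=3.806699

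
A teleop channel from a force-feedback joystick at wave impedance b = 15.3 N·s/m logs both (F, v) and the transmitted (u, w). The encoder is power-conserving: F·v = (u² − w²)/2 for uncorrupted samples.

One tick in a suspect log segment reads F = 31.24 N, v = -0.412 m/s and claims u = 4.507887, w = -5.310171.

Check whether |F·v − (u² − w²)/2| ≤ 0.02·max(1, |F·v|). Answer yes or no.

F·v = 31.24×(-0.412) = -12.870880 W.
(u² − w²)/2 = (20.321045 − 28.197916)/2 = -3.938435 W.
|Δ| = 8.932445;  2% of max(1, |F·v|) = 0.257418.

no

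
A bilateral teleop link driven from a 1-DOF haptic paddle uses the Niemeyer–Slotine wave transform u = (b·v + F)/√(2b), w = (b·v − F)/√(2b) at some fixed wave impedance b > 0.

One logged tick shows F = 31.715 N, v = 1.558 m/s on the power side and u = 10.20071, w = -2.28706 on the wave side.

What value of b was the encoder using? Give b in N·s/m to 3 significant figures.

b = 12.9 N·s/m

u + w = 7.9137;  u + w = √(2b)·v, so √(2b) = 7.9137/1.558 = 5.0794.
b = (√(2b))²/2 = 25.7999/2 = 12.9000.
(Check via u − w = 2F/√(2b): u − w = 12.4878, 2F/√(2b) = 12.4878.)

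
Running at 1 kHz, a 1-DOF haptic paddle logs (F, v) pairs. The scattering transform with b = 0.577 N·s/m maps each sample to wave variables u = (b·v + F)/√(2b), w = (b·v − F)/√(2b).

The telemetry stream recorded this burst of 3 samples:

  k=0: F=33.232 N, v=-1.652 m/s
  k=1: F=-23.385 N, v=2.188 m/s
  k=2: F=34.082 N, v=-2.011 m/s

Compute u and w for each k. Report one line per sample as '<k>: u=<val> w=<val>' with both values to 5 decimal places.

k=0: b·v=0.577×(-1.652)=-0.95320; √(2b)=1.07424; u=(-0.95320+33.232)/1.07424=30.04792, w=(-0.95320−33.232)/1.07424=-31.82257
k=1: b·v=0.577×2.188=1.26248; √(2b)=1.07424; u=(1.26248+(-23.385))/1.07424=-20.59358, w=(1.26248−(-23.385))/1.07424=22.94402
k=2: b·v=0.577×(-2.011)=-1.16035; √(2b)=1.07424; u=(-1.16035+34.082)/1.07424=30.64635, w=(-1.16035−34.082)/1.07424=-32.80665

0: u=30.04792 w=-31.82257
1: u=-20.59358 w=22.94402
2: u=30.64635 w=-32.80665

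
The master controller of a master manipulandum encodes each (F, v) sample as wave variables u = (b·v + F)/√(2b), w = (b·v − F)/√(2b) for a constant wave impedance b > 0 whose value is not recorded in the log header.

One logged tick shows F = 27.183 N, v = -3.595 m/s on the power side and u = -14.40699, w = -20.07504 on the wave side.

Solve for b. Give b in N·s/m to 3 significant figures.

b = 46 N·s/m

u + w = -34.4820;  u + w = √(2b)·v, so √(2b) = -34.4820/(-3.595) = 9.5917.
b = (√(2b))²/2 = 92.0000/2 = 46.0000.
(Check via u − w = 2F/√(2b): u − w = 5.6681, 2F/√(2b) = 5.6680.)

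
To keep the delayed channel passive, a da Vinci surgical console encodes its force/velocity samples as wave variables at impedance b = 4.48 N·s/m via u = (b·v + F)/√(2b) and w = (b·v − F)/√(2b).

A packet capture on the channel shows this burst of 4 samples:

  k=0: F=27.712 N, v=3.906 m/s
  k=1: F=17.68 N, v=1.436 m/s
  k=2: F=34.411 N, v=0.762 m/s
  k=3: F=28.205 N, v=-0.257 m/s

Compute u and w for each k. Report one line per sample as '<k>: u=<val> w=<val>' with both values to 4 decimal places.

k=0: b·v=4.48×3.906=17.4989; √(2b)=2.9933; u=(17.4989+27.712)/2.9933=15.1039, w=(17.4989−27.712)/2.9933=-3.4120
k=1: b·v=4.48×1.436=6.4333; √(2b)=2.9933; u=(6.4333+17.68)/2.9933=8.0557, w=(6.4333−17.68)/2.9933=-3.7573
k=2: b·v=4.48×0.762=3.4138; √(2b)=2.9933; u=(3.4138+34.411)/2.9933=12.6364, w=(3.4138−34.411)/2.9933=-10.3555
k=3: b·v=4.48×(-0.257)=-1.1514; √(2b)=2.9933; u=(-1.1514+28.205)/2.9933=9.0380, w=(-1.1514−28.205)/2.9933=-9.8073

0: u=15.1039 w=-3.4120
1: u=8.0557 w=-3.7573
2: u=12.6364 w=-10.3555
3: u=9.0380 w=-9.8073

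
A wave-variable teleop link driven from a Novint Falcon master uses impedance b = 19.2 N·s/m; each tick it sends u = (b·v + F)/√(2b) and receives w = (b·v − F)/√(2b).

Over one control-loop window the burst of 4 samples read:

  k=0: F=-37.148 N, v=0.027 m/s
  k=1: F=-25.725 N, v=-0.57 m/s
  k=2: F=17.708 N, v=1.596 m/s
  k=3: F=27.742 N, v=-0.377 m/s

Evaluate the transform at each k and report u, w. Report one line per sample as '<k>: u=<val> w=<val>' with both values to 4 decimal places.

k=0: b·v=19.2×0.027=0.5184; √(2b)=6.1968; u=(0.5184+(-37.148))/6.1968=-5.9111, w=(0.5184−(-37.148))/6.1968=6.0784
k=1: b·v=19.2×(-0.57)=-10.9440; √(2b)=6.1968; u=(-10.9440+(-25.725))/6.1968=-5.9174, w=(-10.9440−(-25.725))/6.1968=2.3853
k=2: b·v=19.2×1.596=30.6432; √(2b)=6.1968; u=(30.6432+17.708)/6.1968=7.8026, w=(30.6432−17.708)/6.1968=2.0874
k=3: b·v=19.2×(-0.377)=-7.2384; √(2b)=6.1968; u=(-7.2384+27.742)/6.1968=3.3088, w=(-7.2384−27.742)/6.1968=-5.6449

0: u=-5.9111 w=6.0784
1: u=-5.9174 w=2.3853
2: u=7.8026 w=2.0874
3: u=3.3088 w=-5.6449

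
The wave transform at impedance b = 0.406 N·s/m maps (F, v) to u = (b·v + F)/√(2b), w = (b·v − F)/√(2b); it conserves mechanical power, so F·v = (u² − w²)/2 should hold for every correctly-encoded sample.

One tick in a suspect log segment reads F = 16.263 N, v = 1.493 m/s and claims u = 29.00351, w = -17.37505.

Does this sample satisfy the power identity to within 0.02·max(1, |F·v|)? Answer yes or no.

no

F·v = 16.263×1.493 = 24.2807 W.
(u² − w²)/2 = (841.2036 − 301.8924)/2 = 269.6556 W.
|Δ| = 245.3750;  2% of max(1, |F·v|) = 0.4856.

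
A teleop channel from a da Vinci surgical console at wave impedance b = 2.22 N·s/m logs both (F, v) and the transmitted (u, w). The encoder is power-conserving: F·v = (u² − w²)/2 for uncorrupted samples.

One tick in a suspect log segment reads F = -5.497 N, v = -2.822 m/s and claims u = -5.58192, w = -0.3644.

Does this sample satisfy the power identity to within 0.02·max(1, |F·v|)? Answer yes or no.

yes

F·v = (-5.497)×(-2.822) = 15.5125 W.
(u² − w²)/2 = (31.1578 − 0.1328)/2 = 15.5125 W.
|Δ| = 0.0000;  2% of max(1, |F·v|) = 0.3103.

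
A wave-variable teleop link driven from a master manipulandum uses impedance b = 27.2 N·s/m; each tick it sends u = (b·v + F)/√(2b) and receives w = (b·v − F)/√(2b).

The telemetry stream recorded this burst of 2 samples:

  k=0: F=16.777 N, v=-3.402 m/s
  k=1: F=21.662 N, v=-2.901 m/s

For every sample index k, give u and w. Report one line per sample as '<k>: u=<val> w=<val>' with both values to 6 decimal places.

k=0: b·v=27.2×(-3.402)=-92.534400; √(2b)=7.375636; u=(-92.534400+16.777)/7.375636=-10.271305, w=(-92.534400−16.777)/7.375636=-14.820608
k=1: b·v=27.2×(-2.901)=-78.907200; √(2b)=7.375636; u=(-78.907200+21.662)/7.375636=-7.761392, w=(-78.907200−21.662)/7.375636=-13.635327

0: u=-10.271305 w=-14.820608
1: u=-7.761392 w=-13.635327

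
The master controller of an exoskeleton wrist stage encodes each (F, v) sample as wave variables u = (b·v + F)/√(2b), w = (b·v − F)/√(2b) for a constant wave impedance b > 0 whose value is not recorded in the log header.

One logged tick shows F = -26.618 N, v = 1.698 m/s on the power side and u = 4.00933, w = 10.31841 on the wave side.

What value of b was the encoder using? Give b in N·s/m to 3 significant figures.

b = 35.6 N·s/m

u + w = 14.3277;  u + w = √(2b)·v, so √(2b) = 14.3277/1.698 = 8.4380.
b = (√(2b))²/2 = 71.2000/2 = 35.6000.
(Check via u − w = 2F/√(2b): u − w = -6.3091, 2F/√(2b) = -6.3091.)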